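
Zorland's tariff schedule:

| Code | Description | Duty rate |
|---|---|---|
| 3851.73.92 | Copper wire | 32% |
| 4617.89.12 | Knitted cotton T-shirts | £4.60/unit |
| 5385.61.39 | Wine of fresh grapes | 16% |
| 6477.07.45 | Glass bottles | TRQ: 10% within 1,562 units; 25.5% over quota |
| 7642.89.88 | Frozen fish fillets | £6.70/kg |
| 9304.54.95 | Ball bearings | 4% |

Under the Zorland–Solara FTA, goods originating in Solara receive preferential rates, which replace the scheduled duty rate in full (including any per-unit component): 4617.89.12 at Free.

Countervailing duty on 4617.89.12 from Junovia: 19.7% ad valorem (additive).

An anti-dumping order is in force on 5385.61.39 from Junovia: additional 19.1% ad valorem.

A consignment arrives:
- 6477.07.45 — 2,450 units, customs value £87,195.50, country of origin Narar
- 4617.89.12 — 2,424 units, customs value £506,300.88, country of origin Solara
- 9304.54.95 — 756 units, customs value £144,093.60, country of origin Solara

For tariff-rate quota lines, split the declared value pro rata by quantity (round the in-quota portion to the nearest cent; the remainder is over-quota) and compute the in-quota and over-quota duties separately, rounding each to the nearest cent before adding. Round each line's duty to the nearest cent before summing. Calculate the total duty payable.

£19,381.90

Line 1 (6477.07.45, Narar, 2,450 units, £87,195.50):
Code 6477.07.45 is under a tariff-rate quota (threshold 1,562 units). In-quota: 1,562 units at 10%; over-quota: 888 units at 25.5%.
Pro-rata value split: in-quota = £87,195.50 × 1,562/2,450 = £55,591.58; over-quota = £87,195.50 − £55,591.58 = £31,603.92.
In-quota duty = £55,591.58 × 10% = £5,559.16. Over-quota duty = £31,603.92 × 25.5% = £8,059.00.
Line duty = £5,559.16 + £8,059.00 = £13,618.16.
Line 2 (4617.89.12, Solara, 2,424 units, £506,300.88):
Base rate for 4617.89.12 is £4.60/unit.
Origin Solara qualifies under the Zorland–Solara agreement and 4617.89.12 is covered: preferential rate Free applies instead.
The additional-duty order on 4617.89.12 targets Junovia, not Solara; it does not apply.
Duty = £506,300.88 × 0% = £0.00.
Line 3 (9304.54.95, Solara, 756 units, £144,093.60):
Base rate for 9304.54.95 is 4%.
Origin Solara is the FTA partner but 9304.54.95 is not on the preference list; base rate stands.
Duty = £144,093.60 × 4% = £5,763.74.
Total = £13,618.16 + £0.00 + £5,763.74 = £19,381.90.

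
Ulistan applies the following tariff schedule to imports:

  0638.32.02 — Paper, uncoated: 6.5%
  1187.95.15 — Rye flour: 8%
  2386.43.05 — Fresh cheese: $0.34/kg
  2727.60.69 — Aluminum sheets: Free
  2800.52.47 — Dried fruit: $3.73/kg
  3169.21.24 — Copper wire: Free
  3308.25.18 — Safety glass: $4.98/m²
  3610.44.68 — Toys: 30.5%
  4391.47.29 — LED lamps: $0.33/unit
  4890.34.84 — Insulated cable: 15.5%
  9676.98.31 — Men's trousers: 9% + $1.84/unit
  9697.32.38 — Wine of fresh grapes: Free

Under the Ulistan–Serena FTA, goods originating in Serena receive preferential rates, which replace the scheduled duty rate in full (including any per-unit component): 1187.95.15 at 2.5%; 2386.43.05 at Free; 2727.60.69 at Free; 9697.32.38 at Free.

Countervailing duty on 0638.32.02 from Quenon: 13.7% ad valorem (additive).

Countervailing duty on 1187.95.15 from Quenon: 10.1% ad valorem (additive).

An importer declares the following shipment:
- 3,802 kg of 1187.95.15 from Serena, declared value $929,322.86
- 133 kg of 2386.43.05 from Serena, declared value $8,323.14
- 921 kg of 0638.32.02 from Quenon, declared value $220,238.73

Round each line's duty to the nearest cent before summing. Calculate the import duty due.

$67,721.29

Line 1 (1187.95.15, Serena, 3,802 kg, $929,322.86):
Base rate for 1187.95.15 is 8%.
Origin Serena qualifies under the Ulistan–Serena agreement and 1187.95.15 is covered: preferential rate 2.5% applies instead.
The additional-duty order on 1187.95.15 targets Quenon, not Serena; it does not apply.
Duty = $929,322.86 × 2.5% = $23,233.07.
Line 2 (2386.43.05, Serena, 133 kg, $8,323.14):
Base rate for 2386.43.05 is $0.34/kg.
Origin Serena qualifies under the Ulistan–Serena agreement and 2386.43.05 is covered: preferential rate Free applies instead.
Duty = $8,323.14 × 0% = $0.00.
Line 3 (0638.32.02, Quenon, 921 kg, $220,238.73):
Base rate for 0638.32.02 is 6.5%.
Additional duty on 0638.32.02 from Quenon: +13.7%. Applied ad valorem rate: 6.5% + 13.7% = 20.2%.
Duty = $220,238.73 × 20.2% = $44,488.22.
Total = $23,233.07 + $0.00 + $44,488.22 = $67,721.29.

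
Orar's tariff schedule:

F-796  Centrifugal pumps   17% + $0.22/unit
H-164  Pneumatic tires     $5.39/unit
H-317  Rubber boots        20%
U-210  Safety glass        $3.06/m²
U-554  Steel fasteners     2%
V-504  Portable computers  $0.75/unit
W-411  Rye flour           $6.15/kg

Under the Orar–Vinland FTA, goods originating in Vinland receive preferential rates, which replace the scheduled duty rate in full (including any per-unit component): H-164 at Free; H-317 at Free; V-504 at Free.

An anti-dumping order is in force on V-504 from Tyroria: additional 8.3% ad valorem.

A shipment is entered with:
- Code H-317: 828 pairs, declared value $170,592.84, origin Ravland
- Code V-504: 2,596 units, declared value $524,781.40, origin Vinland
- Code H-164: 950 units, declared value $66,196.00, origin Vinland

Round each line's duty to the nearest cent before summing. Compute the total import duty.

Line 1 (H-317, Ravland, 828 pairs, $170,592.84):
Base rate for H-317 is 20%.
H-317 has an FTA preferential rate, but origin Ravland is not Vinland; base rate stands.
Duty = $170,592.84 × 20% = $34,118.57.
Line 2 (V-504, Vinland, 2,596 units, $524,781.40):
Base rate for V-504 is $0.75/unit.
Origin Vinland qualifies under the Orar–Vinland agreement and V-504 is covered: preferential rate Free applies instead.
The additional-duty order on V-504 targets Tyroria, not Vinland; it does not apply.
Duty = $524,781.40 × 0% = $0.00.
Line 3 (H-164, Vinland, 950 units, $66,196.00):
Base rate for H-164 is $5.39/unit.
Origin Vinland qualifies under the Orar–Vinland agreement and H-164 is covered: preferential rate Free applies instead.
Duty = $66,196.00 × 0% = $0.00.
Total = $34,118.57 + $0.00 + $0.00 = $34,118.57.

$34,118.57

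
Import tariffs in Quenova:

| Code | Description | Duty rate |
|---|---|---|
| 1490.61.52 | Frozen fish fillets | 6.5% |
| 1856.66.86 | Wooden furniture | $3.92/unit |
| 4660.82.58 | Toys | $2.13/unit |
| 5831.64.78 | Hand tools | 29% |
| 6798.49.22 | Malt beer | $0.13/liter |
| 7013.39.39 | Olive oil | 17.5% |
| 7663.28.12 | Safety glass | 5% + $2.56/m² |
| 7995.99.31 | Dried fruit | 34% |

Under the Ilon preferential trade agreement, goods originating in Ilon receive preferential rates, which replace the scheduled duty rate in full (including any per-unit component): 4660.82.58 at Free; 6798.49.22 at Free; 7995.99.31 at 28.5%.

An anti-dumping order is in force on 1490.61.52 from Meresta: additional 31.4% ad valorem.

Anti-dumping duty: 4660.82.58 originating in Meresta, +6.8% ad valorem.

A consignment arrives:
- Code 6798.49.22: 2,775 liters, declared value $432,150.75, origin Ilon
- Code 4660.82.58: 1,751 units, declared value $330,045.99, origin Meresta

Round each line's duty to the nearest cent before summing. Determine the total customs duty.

Line 1 (6798.49.22, Ilon, 2,775 liters, $432,150.75):
Base rate for 6798.49.22 is $0.13/liter.
Origin Ilon qualifies under the Quenova–Ilon agreement and 6798.49.22 is covered: preferential rate Free applies instead.
Duty = $432,150.75 × 0% = $0.00.
Line 2 (4660.82.58, Meresta, 1,751 units, $330,045.99):
Base rate for 4660.82.58 is $2.13/unit.
4660.82.58 has an FTA preferential rate, but origin Meresta is not Ilon; base rate stands.
Additional duty on 4660.82.58 from Meresta: +6.8% ad valorem. Applied ad valorem rate = 6.8%.
Duty = $330,045.99 × 6.8% + 1,751 × $2.13 = $26,172.76.
Total = $0.00 + $26,172.76 = $26,172.76.

$26,172.76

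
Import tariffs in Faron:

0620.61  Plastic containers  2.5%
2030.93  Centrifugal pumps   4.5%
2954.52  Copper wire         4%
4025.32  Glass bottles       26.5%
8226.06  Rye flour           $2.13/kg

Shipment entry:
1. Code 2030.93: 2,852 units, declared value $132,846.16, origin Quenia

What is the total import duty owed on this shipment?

$5,978.08

Line 1 (2030.93, Quenia, 2,852 units, $132,846.16):
Base rate for 2030.93 is 4.5%.
Duty = $132,846.16 × 4.5% = $5,978.08.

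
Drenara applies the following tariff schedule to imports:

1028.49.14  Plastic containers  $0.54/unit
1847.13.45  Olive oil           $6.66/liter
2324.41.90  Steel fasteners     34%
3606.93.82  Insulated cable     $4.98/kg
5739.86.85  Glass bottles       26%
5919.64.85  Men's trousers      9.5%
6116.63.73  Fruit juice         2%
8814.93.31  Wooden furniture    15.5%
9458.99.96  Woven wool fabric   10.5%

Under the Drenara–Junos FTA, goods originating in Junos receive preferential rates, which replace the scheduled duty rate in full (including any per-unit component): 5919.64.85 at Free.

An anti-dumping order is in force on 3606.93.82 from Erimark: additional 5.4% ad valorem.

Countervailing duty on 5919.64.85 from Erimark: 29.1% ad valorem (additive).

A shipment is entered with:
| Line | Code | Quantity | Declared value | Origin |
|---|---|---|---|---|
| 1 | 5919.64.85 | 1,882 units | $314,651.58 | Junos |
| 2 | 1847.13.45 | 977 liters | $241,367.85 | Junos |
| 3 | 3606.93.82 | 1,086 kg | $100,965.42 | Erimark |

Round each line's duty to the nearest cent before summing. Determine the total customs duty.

Line 1 (5919.64.85, Junos, 1,882 units, $314,651.58):
Base rate for 5919.64.85 is 9.5%.
Origin Junos qualifies under the Drenara–Junos agreement and 5919.64.85 is covered: preferential rate Free applies instead.
The additional-duty order on 5919.64.85 targets Erimark, not Junos; it does not apply.
Duty = $314,651.58 × 0% = $0.00.
Line 2 (1847.13.45, Junos, 977 liters, $241,367.85):
Base rate for 1847.13.45 is $6.66/liter.
Origin Junos is the FTA partner but 1847.13.45 is not on the preference list; base rate stands.
Duty = 977 × $6.66 = $6,506.82.
Line 3 (3606.93.82, Erimark, 1,086 kg, $100,965.42):
Base rate for 3606.93.82 is $4.98/kg.
Additional duty on 3606.93.82 from Erimark: +5.4% ad valorem. Applied ad valorem rate = 5.4%.
Duty = $100,965.42 × 5.4% + 1,086 × $4.98 = $10,860.41.
Total = $0.00 + $6,506.82 + $10,860.41 = $17,367.23.

$17,367.23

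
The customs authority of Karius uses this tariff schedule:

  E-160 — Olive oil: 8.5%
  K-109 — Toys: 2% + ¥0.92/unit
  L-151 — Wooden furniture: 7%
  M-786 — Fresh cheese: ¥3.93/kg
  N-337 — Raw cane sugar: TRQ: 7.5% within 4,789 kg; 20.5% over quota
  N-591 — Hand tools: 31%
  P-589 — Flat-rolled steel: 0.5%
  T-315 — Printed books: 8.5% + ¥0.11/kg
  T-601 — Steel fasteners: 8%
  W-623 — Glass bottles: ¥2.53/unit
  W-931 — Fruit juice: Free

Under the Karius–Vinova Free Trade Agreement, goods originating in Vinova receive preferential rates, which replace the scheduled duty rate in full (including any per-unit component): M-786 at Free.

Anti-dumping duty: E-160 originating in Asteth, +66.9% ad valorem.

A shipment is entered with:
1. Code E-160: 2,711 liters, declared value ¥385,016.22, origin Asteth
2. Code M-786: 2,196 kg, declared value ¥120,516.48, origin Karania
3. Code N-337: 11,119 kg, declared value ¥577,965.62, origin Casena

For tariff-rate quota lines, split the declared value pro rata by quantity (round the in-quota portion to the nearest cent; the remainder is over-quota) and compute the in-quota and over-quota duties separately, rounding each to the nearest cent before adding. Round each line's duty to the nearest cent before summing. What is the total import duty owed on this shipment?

Line 1 (E-160, Asteth, 2,711 liters, ¥385,016.22):
Base rate for E-160 is 8.5%.
Additional duty on E-160 from Asteth: +66.9%. Applied ad valorem rate: 8.5% + 66.9% = 75.4%.
Duty = ¥385,016.22 × 75.4% = ¥290,302.23.
Line 2 (M-786, Karania, 2,196 kg, ¥120,516.48):
Base rate for M-786 is ¥3.93/kg.
M-786 has an FTA preferential rate, but origin Karania is not Vinova; base rate stands.
Duty = 2,196 × ¥3.93 = ¥8,630.28.
Line 3 (N-337, Casena, 11,119 kg, ¥577,965.62):
Code N-337 is under a tariff-rate quota (threshold 4,789 kg). In-quota: 4,789 kg at 7.5%; over-quota: 6,330 kg at 20.5%.
Pro-rata value split: in-quota = ¥577,965.62 × 4,789/11,119 = ¥248,932.22; over-quota = ¥577,965.62 − ¥248,932.22 = ¥329,033.40.
In-quota duty = ¥248,932.22 × 7.5% = ¥18,669.92. Over-quota duty = ¥329,033.40 × 20.5% = ¥67,451.85.
Line duty = ¥18,669.92 + ¥67,451.85 = ¥86,121.77.
Total = ¥290,302.23 + ¥8,630.28 + ¥86,121.77 = ¥385,054.28.

¥385,054.28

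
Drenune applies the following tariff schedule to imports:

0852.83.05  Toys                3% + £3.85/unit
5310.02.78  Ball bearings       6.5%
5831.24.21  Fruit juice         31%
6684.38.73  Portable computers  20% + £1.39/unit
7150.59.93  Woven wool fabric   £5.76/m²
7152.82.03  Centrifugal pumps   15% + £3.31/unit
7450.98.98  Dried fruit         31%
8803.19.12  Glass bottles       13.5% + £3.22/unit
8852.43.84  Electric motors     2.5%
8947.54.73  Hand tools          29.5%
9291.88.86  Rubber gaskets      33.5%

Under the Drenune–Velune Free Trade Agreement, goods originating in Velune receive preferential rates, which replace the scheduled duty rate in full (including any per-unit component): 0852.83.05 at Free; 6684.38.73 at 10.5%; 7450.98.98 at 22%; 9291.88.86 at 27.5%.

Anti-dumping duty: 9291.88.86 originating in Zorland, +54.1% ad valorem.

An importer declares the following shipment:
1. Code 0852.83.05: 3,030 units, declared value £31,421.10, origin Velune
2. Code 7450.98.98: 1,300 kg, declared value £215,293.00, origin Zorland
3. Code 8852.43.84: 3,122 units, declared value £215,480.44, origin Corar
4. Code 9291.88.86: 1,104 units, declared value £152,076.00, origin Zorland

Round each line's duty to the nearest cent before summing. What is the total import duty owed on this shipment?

Line 1 (0852.83.05, Velune, 3,030 units, £31,421.10):
Base rate for 0852.83.05 is 3% + £3.85/unit.
Origin Velune qualifies under the Drenune–Velune agreement and 0852.83.05 is covered: preferential rate Free applies instead.
Duty = £31,421.10 × 0% = £0.00.
Line 2 (7450.98.98, Zorland, 1,300 kg, £215,293.00):
Base rate for 7450.98.98 is 31%.
7450.98.98 has an FTA preferential rate, but origin Zorland is not Velune; base rate stands.
Duty = £215,293.00 × 31% = £66,740.83.
Line 3 (8852.43.84, Corar, 3,122 units, £215,480.44):
Base rate for 8852.43.84 is 2.5%.
Duty = £215,480.44 × 2.5% = £5,387.01.
Line 4 (9291.88.86, Zorland, 1,104 units, £152,076.00):
Base rate for 9291.88.86 is 33.5%.
9291.88.86 has an FTA preferential rate, but origin Zorland is not Velune; base rate stands.
Additional duty on 9291.88.86 from Zorland: +54.1%. Applied ad valorem rate: 33.5% + 54.1% = 87.6%.
Duty = £152,076.00 × 87.6% = £133,218.58.
Total = £0.00 + £66,740.83 + £5,387.01 + £133,218.58 = £205,346.42.

£205,346.42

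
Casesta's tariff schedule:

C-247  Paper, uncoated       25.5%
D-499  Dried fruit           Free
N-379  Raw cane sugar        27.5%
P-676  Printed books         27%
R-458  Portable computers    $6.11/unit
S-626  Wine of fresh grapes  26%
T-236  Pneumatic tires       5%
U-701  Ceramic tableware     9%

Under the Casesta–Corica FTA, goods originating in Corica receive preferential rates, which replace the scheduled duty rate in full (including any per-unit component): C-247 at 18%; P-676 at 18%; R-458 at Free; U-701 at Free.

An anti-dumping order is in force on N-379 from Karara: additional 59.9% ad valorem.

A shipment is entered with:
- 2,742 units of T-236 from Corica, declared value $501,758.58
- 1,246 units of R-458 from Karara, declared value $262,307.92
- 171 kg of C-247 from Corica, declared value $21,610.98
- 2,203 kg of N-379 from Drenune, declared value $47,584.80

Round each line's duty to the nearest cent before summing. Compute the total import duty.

Line 1 (T-236, Corica, 2,742 units, $501,758.58):
Base rate for T-236 is 5%.
Origin Corica is the FTA partner but T-236 is not on the preference list; base rate stands.
Duty = $501,758.58 × 5% = $25,087.93.
Line 2 (R-458, Karara, 1,246 units, $262,307.92):
Base rate for R-458 is $6.11/unit.
R-458 has an FTA preferential rate, but origin Karara is not Corica; base rate stands.
Duty = 1,246 × $6.11 = $7,613.06.
Line 3 (C-247, Corica, 171 kg, $21,610.98):
Base rate for C-247 is 25.5%.
Origin Corica qualifies under the Casesta–Corica agreement and C-247 is covered: preferential rate 18% applies instead.
Duty = $21,610.98 × 18% = $3,889.98.
Line 4 (N-379, Drenune, 2,203 kg, $47,584.80):
Base rate for N-379 is 27.5%.
The additional-duty order on N-379 targets Karara, not Drenune; it does not apply.
Duty = $47,584.80 × 27.5% = $13,085.82.
Total = $25,087.93 + $7,613.06 + $3,889.98 + $13,085.82 = $49,676.79.

$49,676.79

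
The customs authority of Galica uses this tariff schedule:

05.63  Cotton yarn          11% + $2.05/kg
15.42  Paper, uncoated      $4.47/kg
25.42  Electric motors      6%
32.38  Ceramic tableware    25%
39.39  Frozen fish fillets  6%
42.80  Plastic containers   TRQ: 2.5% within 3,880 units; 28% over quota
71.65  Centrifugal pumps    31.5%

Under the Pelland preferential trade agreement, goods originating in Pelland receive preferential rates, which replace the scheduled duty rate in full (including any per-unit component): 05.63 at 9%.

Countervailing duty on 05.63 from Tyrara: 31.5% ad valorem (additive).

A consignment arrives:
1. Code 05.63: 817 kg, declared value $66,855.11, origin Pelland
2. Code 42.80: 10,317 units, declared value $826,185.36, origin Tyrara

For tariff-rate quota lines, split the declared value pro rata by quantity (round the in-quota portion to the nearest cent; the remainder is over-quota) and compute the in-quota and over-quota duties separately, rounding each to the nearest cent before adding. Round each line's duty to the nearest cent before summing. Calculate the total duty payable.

Line 1 (05.63, Pelland, 817 kg, $66,855.11):
Base rate for 05.63 is 11% + $2.05/kg.
Origin Pelland qualifies under the Galica–Pelland agreement and 05.63 is covered: preferential rate 9% applies instead.
The additional-duty order on 05.63 targets Tyrara, not Pelland; it does not apply.
Duty = $66,855.11 × 9% = $6,016.96.
Line 2 (42.80, Tyrara, 10,317 units, $826,185.36):
Code 42.80 is under a tariff-rate quota (threshold 3,880 units). In-quota: 3,880 units at 2.5%; over-quota: 6,437 units at 28%.
Pro-rata value split: in-quota = $826,185.36 × 3,880/10,317 = $310,710.40; over-quota = $826,185.36 − $310,710.40 = $515,474.96.
In-quota duty = $310,710.40 × 2.5% = $7,767.76. Over-quota duty = $515,474.96 × 28% = $144,332.99.
Line duty = $7,767.76 + $144,332.99 = $152,100.75.
Total = $6,016.96 + $152,100.75 = $158,117.71.

$158,117.71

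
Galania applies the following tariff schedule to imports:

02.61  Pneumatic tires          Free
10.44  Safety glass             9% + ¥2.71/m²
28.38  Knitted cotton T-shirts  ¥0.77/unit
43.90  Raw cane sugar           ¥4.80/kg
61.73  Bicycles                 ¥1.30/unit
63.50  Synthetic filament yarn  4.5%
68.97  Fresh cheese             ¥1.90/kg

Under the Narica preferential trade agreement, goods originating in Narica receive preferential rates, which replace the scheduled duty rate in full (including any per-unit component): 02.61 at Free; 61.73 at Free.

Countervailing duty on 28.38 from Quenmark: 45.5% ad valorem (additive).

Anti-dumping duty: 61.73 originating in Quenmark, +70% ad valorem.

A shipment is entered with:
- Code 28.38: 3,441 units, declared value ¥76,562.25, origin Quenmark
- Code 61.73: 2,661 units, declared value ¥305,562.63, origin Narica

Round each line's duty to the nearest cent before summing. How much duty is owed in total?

¥37,485.39

Line 1 (28.38, Quenmark, 3,441 units, ¥76,562.25):
Base rate for 28.38 is ¥0.77/unit.
Additional duty on 28.38 from Quenmark: +45.5% ad valorem. Applied ad valorem rate = 45.5%.
Duty = ¥76,562.25 × 45.5% + 3,441 × ¥0.77 = ¥37,485.39.
Line 2 (61.73, Narica, 2,661 units, ¥305,562.63):
Base rate for 61.73 is ¥1.30/unit.
Origin Narica qualifies under the Galania–Narica agreement and 61.73 is covered: preferential rate Free applies instead.
The additional-duty order on 61.73 targets Quenmark, not Narica; it does not apply.
Duty = ¥305,562.63 × 0% = ¥0.00.
Total = ¥37,485.39 + ¥0.00 = ¥37,485.39.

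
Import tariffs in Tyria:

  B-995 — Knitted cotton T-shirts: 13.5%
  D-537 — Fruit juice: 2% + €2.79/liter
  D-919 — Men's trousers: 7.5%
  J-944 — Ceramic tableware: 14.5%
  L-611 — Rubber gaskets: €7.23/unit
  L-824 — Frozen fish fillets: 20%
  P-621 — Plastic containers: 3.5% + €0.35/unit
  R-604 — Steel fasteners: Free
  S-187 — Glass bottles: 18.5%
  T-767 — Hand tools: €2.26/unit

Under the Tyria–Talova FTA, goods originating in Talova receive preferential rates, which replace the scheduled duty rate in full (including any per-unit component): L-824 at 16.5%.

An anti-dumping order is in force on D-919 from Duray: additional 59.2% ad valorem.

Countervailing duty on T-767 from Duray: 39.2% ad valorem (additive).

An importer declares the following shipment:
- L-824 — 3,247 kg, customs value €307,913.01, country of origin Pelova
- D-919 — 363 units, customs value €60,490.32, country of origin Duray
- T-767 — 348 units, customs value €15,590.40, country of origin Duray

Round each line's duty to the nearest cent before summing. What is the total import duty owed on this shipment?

Line 1 (L-824, Pelova, 3,247 kg, €307,913.01):
Base rate for L-824 is 20%.
L-824 has an FTA preferential rate, but origin Pelova is not Talova; base rate stands.
Duty = €307,913.01 × 20% = €61,582.60.
Line 2 (D-919, Duray, 363 units, €60,490.32):
Base rate for D-919 is 7.5%.
Additional duty on D-919 from Duray: +59.2%. Applied ad valorem rate: 7.5% + 59.2% = 66.7%.
Duty = €60,490.32 × 66.7% = €40,347.04.
Line 3 (T-767, Duray, 348 units, €15,590.40):
Base rate for T-767 is €2.26/unit.
Additional duty on T-767 from Duray: +39.2% ad valorem. Applied ad valorem rate = 39.2%.
Duty = €15,590.40 × 39.2% + 348 × €2.26 = €6,897.92.
Total = €61,582.60 + €40,347.04 + €6,897.92 = €108,827.56.

€108,827.56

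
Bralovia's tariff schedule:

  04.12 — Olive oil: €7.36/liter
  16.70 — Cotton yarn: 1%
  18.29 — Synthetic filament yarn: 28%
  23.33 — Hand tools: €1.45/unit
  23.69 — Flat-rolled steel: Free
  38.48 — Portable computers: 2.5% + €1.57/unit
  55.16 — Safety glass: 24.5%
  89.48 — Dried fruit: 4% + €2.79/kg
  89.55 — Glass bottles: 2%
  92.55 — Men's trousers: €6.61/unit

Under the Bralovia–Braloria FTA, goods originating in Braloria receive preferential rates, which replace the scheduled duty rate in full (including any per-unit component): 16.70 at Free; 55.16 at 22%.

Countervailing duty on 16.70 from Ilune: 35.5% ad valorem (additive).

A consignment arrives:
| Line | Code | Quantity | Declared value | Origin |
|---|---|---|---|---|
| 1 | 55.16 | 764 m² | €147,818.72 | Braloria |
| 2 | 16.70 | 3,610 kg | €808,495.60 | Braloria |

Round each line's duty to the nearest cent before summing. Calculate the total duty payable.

€32,520.12

Line 1 (55.16, Braloria, 764 m², €147,818.72):
Base rate for 55.16 is 24.5%.
Origin Braloria qualifies under the Bralovia–Braloria agreement and 55.16 is covered: preferential rate 22% applies instead.
Duty = €147,818.72 × 22% = €32,520.12.
Line 2 (16.70, Braloria, 3,610 kg, €808,495.60):
Base rate for 16.70 is 1%.
Origin Braloria qualifies under the Bralovia–Braloria agreement and 16.70 is covered: preferential rate Free applies instead.
The additional-duty order on 16.70 targets Ilune, not Braloria; it does not apply.
Duty = €808,495.60 × 0% = €0.00.
Total = €32,520.12 + €0.00 = €32,520.12.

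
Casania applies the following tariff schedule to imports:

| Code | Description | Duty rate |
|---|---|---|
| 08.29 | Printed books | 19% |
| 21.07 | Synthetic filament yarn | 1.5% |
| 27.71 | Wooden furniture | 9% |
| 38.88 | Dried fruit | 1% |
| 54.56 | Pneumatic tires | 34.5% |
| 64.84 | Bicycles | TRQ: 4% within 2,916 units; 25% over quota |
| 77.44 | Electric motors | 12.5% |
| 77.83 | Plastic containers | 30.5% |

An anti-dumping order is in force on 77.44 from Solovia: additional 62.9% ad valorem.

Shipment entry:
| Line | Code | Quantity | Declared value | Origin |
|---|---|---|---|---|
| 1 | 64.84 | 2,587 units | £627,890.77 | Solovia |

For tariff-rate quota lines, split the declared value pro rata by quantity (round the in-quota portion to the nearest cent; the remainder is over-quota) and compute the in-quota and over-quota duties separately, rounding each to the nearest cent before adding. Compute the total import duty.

Line 1 (64.84, Solovia, 2,587 units, £627,890.77):
Code 64.84 is under a tariff-rate quota (threshold 2,916 units). Quantity 2,587 units is within the quota, so the in-quota rate 4% applies to the full value.
Duty = £627,890.77 × 4% = £25,115.63.

£25,115.63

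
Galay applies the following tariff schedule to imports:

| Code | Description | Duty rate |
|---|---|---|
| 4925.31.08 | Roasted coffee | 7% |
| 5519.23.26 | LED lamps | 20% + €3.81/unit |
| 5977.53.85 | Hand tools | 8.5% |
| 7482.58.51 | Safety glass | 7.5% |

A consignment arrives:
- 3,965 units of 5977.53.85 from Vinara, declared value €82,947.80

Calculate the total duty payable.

€7,050.56

Line 1 (5977.53.85, Vinara, 3,965 units, €82,947.80):
Base rate for 5977.53.85 is 8.5%.
Duty = €82,947.80 × 8.5% = €7,050.56.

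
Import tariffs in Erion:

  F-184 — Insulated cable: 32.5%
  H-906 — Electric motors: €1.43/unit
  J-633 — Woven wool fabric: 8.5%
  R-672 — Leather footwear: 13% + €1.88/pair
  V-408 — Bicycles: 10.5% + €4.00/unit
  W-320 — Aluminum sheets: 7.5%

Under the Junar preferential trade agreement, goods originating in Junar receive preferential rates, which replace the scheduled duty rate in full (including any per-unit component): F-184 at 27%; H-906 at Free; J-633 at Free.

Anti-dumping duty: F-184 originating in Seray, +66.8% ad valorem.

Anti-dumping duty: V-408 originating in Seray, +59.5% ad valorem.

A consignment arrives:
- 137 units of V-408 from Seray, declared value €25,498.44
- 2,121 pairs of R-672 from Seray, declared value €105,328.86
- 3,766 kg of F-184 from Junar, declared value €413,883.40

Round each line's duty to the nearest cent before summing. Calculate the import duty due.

Line 1 (V-408, Seray, 137 units, €25,498.44):
Base rate for V-408 is 10.5% + €4.00/unit.
Additional duty on V-408 from Seray: +59.5%. Applied ad valorem rate: 10.5% + 59.5% = 70%.
Duty = €25,498.44 × 70% + 137 × €4.00 = €18,396.91.
Line 2 (R-672, Seray, 2,121 pairs, €105,328.86):
Base rate for R-672 is 13% + €1.88/pair.
Duty = €105,328.86 × 13% + 2,121 × €1.88 = €17,680.23.
Line 3 (F-184, Junar, 3,766 kg, €413,883.40):
Base rate for F-184 is 32.5%.
Origin Junar qualifies under the Erion–Junar agreement and F-184 is covered: preferential rate 27% applies instead.
The additional-duty order on F-184 targets Seray, not Junar; it does not apply.
Duty = €413,883.40 × 27% = €111,748.52.
Total = €18,396.91 + €17,680.23 + €111,748.52 = €147,825.66.

€147,825.66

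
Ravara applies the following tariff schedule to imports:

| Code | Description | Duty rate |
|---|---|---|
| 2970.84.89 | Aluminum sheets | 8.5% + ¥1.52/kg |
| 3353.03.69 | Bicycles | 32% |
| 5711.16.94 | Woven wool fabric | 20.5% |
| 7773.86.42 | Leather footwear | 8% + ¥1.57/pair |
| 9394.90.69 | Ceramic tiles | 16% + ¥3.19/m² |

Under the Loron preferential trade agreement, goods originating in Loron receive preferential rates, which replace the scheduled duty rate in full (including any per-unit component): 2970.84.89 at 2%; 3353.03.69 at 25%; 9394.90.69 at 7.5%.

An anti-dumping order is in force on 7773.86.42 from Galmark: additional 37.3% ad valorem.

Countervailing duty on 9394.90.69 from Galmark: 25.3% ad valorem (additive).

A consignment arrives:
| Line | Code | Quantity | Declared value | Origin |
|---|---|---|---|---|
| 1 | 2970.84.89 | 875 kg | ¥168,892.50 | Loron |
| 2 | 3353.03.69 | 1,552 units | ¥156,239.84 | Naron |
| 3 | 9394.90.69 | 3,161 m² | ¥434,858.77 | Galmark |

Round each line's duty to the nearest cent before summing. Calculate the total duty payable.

¥243,054.86

Line 1 (2970.84.89, Loron, 875 kg, ¥168,892.50):
Base rate for 2970.84.89 is 8.5% + ¥1.52/kg.
Origin Loron qualifies under the Ravara–Loron agreement and 2970.84.89 is covered: preferential rate 2% applies instead.
Duty = ¥168,892.50 × 2% = ¥3,377.85.
Line 2 (3353.03.69, Naron, 1,552 units, ¥156,239.84):
Base rate for 3353.03.69 is 32%.
3353.03.69 has an FTA preferential rate, but origin Naron is not Loron; base rate stands.
Duty = ¥156,239.84 × 32% = ¥49,996.75.
Line 3 (9394.90.69, Galmark, 3,161 m², ¥434,858.77):
Base rate for 9394.90.69 is 16% + ¥3.19/m².
9394.90.69 has an FTA preferential rate, but origin Galmark is not Loron; base rate stands.
Additional duty on 9394.90.69 from Galmark: +25.3%. Applied ad valorem rate: 16% + 25.3% = 41.3%.
Duty = ¥434,858.77 × 41.3% + 3,161 × ¥3.19 = ¥189,680.26.
Total = ¥3,377.85 + ¥49,996.75 + ¥189,680.26 = ¥243,054.86.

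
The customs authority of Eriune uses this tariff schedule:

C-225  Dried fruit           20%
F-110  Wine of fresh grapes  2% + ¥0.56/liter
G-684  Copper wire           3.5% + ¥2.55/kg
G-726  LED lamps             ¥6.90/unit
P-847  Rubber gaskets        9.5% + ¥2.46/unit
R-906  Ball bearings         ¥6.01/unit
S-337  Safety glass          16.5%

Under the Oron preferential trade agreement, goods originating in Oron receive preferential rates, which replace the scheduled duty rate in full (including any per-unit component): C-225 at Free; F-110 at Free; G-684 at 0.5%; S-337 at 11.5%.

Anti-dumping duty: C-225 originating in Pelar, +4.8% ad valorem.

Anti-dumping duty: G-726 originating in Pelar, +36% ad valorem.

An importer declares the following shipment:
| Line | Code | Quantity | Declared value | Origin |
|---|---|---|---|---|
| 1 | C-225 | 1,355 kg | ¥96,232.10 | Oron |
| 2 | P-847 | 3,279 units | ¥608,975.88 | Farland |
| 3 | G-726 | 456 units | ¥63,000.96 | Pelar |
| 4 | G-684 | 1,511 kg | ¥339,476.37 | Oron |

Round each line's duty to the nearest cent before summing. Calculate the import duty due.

Line 1 (C-225, Oron, 1,355 kg, ¥96,232.10):
Base rate for C-225 is 20%.
Origin Oron qualifies under the Eriune–Oron agreement and C-225 is covered: preferential rate Free applies instead.
The additional-duty order on C-225 targets Pelar, not Oron; it does not apply.
Duty = ¥96,232.10 × 0% = ¥0.00.
Line 2 (P-847, Farland, 3,279 units, ¥608,975.88):
Base rate for P-847 is 9.5% + ¥2.46/unit.
Duty = ¥608,975.88 × 9.5% + 3,279 × ¥2.46 = ¥65,919.05.
Line 3 (G-726, Pelar, 456 units, ¥63,000.96):
Base rate for G-726 is ¥6.90/unit.
Additional duty on G-726 from Pelar: +36% ad valorem. Applied ad valorem rate = 36%.
Duty = ¥63,000.96 × 36% + 456 × ¥6.90 = ¥25,826.75.
Line 4 (G-684, Oron, 1,511 kg, ¥339,476.37):
Base rate for G-684 is 3.5% + ¥2.55/kg.
Origin Oron qualifies under the Eriune–Oron agreement and G-684 is covered: preferential rate 0.5% applies instead.
Duty = ¥339,476.37 × 0.5% = ¥1,697.38.
Total = ¥0.00 + ¥65,919.05 + ¥25,826.75 + ¥1,697.38 = ¥93,443.18.

¥93,443.18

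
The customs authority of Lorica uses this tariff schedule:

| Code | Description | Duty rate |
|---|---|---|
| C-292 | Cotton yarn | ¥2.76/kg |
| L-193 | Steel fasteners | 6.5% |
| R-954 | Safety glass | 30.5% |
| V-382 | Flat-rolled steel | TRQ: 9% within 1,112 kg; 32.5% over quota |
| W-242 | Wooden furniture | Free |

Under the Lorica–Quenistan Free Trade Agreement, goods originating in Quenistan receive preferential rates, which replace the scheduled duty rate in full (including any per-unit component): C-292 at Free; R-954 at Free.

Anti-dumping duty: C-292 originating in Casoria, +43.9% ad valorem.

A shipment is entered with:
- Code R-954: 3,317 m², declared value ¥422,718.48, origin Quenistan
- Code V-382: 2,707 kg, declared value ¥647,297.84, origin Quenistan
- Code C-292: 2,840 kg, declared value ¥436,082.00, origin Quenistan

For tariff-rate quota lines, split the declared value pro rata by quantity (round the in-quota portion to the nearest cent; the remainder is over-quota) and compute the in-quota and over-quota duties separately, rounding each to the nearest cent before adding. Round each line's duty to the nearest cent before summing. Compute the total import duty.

¥147,884.96

Line 1 (R-954, Quenistan, 3,317 m², ¥422,718.48):
Base rate for R-954 is 30.5%.
Origin Quenistan qualifies under the Lorica–Quenistan agreement and R-954 is covered: preferential rate Free applies instead.
Duty = ¥422,718.48 × 0% = ¥0.00.
Line 2 (V-382, Quenistan, 2,707 kg, ¥647,297.84):
Code V-382 is under a tariff-rate quota (threshold 1,112 kg). In-quota: 1,112 kg at 9%; over-quota: 1,595 kg at 32.5%.
Pro-rata value split: in-quota = ¥647,297.84 × 1,112/2,707 = ¥265,901.44; over-quota = ¥647,297.84 − ¥265,901.44 = ¥381,396.40.
In-quota duty = ¥265,901.44 × 9% = ¥23,931.13. Over-quota duty = ¥381,396.40 × 32.5% = ¥123,953.83.
Line duty = ¥23,931.13 + ¥123,953.83 = ¥147,884.96.
Line 3 (C-292, Quenistan, 2,840 kg, ¥436,082.00):
Base rate for C-292 is ¥2.76/kg.
Origin Quenistan qualifies under the Lorica–Quenistan agreement and C-292 is covered: preferential rate Free applies instead.
The additional-duty order on C-292 targets Casoria, not Quenistan; it does not apply.
Duty = ¥436,082.00 × 0% = ¥0.00.
Total = ¥0.00 + ¥147,884.96 + ¥0.00 = ¥147,884.96.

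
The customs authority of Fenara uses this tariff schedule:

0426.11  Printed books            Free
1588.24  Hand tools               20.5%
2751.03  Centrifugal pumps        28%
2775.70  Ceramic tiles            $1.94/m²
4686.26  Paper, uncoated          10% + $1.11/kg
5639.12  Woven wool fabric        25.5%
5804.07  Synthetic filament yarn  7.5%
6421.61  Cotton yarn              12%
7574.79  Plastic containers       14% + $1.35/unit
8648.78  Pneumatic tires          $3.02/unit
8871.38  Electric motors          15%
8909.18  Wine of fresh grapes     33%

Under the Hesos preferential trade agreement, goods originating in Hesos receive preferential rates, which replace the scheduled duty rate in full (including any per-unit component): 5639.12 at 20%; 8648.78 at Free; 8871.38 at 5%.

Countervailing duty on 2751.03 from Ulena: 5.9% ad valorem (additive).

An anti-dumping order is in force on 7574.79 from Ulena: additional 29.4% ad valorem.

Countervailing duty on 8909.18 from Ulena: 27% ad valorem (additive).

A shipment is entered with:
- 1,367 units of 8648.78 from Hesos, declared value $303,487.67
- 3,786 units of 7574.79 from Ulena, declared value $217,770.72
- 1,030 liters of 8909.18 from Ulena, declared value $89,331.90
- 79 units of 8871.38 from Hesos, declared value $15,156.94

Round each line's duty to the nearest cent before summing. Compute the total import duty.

Line 1 (8648.78, Hesos, 1,367 units, $303,487.67):
Base rate for 8648.78 is $3.02/unit.
Origin Hesos qualifies under the Fenara–Hesos agreement and 8648.78 is covered: preferential rate Free applies instead.
Duty = $303,487.67 × 0% = $0.00.
Line 2 (7574.79, Ulena, 3,786 units, $217,770.72):
Base rate for 7574.79 is 14% + $1.35/unit.
Additional duty on 7574.79 from Ulena: +29.4%. Applied ad valorem rate: 14% + 29.4% = 43.4%.
Duty = $217,770.72 × 43.4% + 3,786 × $1.35 = $99,623.59.
Line 3 (8909.18, Ulena, 1,030 liters, $89,331.90):
Base rate for 8909.18 is 33%.
Additional duty on 8909.18 from Ulena: +27%. Applied ad valorem rate: 33% + 27% = 60%.
Duty = $89,331.90 × 60% = $53,599.14.
Line 4 (8871.38, Hesos, 79 units, $15,156.94):
Base rate for 8871.38 is 15%.
Origin Hesos qualifies under the Fenara–Hesos agreement and 8871.38 is covered: preferential rate 5% applies instead.
Duty = $15,156.94 × 5% = $757.85.
Total = $0.00 + $99,623.59 + $53,599.14 + $757.85 = $153,980.58.

$153,980.58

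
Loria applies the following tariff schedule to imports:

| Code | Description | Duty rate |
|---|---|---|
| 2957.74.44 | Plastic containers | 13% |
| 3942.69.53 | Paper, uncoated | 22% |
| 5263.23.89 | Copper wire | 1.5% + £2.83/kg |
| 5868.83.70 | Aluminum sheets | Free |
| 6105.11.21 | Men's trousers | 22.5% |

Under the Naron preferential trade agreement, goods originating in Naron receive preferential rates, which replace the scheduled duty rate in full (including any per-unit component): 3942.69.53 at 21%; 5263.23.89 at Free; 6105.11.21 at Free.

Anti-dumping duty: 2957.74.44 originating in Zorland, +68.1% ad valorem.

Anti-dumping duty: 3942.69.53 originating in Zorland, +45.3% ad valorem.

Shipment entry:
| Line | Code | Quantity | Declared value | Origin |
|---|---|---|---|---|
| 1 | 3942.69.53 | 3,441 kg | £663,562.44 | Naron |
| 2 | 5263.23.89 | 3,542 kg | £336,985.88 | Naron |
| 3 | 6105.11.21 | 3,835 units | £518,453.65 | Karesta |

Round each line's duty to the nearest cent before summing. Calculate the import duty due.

Line 1 (3942.69.53, Naron, 3,441 kg, £663,562.44):
Base rate for 3942.69.53 is 22%.
Origin Naron qualifies under the Loria–Naron agreement and 3942.69.53 is covered: preferential rate 21% applies instead.
The additional-duty order on 3942.69.53 targets Zorland, not Naron; it does not apply.
Duty = £663,562.44 × 21% = £139,348.11.
Line 2 (5263.23.89, Naron, 3,542 kg, £336,985.88):
Base rate for 5263.23.89 is 1.5% + £2.83/kg.
Origin Naron qualifies under the Loria–Naron agreement and 5263.23.89 is covered: preferential rate Free applies instead.
Duty = £336,985.88 × 0% = £0.00.
Line 3 (6105.11.21, Karesta, 3,835 units, £518,453.65):
Base rate for 6105.11.21 is 22.5%.
6105.11.21 has an FTA preferential rate, but origin Karesta is not Naron; base rate stands.
Duty = £518,453.65 × 22.5% = £116,652.07.
Total = £139,348.11 + £0.00 + £116,652.07 = £256,000.18.

£256,000.18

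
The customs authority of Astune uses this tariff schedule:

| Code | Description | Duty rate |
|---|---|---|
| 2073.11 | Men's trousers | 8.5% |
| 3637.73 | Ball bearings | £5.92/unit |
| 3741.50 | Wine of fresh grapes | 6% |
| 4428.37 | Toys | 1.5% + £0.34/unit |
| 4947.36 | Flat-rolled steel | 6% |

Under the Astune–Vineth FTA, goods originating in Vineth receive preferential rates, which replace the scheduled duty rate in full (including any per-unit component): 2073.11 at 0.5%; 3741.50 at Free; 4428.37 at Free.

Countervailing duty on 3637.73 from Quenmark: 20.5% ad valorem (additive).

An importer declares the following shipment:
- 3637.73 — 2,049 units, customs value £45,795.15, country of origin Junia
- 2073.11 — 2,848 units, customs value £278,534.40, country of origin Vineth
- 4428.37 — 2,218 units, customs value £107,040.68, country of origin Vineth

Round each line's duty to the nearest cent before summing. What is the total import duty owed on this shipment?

Line 1 (3637.73, Junia, 2,049 units, £45,795.15):
Base rate for 3637.73 is £5.92/unit.
The additional-duty order on 3637.73 targets Quenmark, not Junia; it does not apply.
Duty = 2,049 × £5.92 = £12,130.08.
Line 2 (2073.11, Vineth, 2,848 units, £278,534.40):
Base rate for 2073.11 is 8.5%.
Origin Vineth qualifies under the Astune–Vineth agreement and 2073.11 is covered: preferential rate 0.5% applies instead.
Duty = £278,534.40 × 0.5% = £1,392.67.
Line 3 (4428.37, Vineth, 2,218 units, £107,040.68):
Base rate for 4428.37 is 1.5% + £0.34/unit.
Origin Vineth qualifies under the Astune–Vineth agreement and 4428.37 is covered: preferential rate Free applies instead.
Duty = £107,040.68 × 0% = £0.00.
Total = £12,130.08 + £1,392.67 + £0.00 = £13,522.75.

£13,522.75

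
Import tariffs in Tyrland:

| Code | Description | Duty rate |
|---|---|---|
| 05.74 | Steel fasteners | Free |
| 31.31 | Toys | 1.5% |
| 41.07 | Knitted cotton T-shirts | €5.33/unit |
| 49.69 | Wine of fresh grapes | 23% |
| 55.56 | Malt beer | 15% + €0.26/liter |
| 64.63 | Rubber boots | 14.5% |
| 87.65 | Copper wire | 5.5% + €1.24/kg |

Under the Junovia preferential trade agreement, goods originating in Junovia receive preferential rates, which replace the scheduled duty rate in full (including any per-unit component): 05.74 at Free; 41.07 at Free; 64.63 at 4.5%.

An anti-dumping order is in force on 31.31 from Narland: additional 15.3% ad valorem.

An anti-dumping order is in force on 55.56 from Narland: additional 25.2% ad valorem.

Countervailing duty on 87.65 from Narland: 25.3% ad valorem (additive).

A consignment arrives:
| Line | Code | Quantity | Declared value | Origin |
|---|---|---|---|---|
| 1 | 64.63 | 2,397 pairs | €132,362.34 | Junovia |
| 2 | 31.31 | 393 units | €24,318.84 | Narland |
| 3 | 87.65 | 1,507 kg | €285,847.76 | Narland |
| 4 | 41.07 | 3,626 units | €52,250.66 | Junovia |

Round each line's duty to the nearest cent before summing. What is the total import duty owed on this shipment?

Line 1 (64.63, Junovia, 2,397 pairs, €132,362.34):
Base rate for 64.63 is 14.5%.
Origin Junovia qualifies under the Tyrland–Junovia agreement and 64.63 is covered: preferential rate 4.5% applies instead.
Duty = €132,362.34 × 4.5% = €5,956.31.
Line 2 (31.31, Narland, 393 units, €24,318.84):
Base rate for 31.31 is 1.5%.
Additional duty on 31.31 from Narland: +15.3%. Applied ad valorem rate: 1.5% + 15.3% = 16.8%.
Duty = €24,318.84 × 16.8% = €4,085.57.
Line 3 (87.65, Narland, 1,507 kg, €285,847.76):
Base rate for 87.65 is 5.5% + €1.24/kg.
Additional duty on 87.65 from Narland: +25.3%. Applied ad valorem rate: 5.5% + 25.3% = 30.8%.
Duty = €285,847.76 × 30.8% + 1,507 × €1.24 = €89,909.79.
Line 4 (41.07, Junovia, 3,626 units, €52,250.66):
Base rate for 41.07 is €5.33/unit.
Origin Junovia qualifies under the Tyrland–Junovia agreement and 41.07 is covered: preferential rate Free applies instead.
Duty = €52,250.66 × 0% = €0.00.
Total = €5,956.31 + €4,085.57 + €89,909.79 + €0.00 = €99,951.67.

€99,951.67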